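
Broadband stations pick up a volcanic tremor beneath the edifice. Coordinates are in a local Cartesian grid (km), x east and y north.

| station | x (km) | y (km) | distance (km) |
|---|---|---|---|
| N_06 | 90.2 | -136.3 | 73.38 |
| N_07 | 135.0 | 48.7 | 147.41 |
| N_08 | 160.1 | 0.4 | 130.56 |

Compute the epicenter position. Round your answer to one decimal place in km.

x ≈ 52.4 km, y ≈ -73.4 km

Circle about each station: (x − 90.2)² + (y + 136.3)² = 73.38²; (x − 135.0)² + (y − 48.7)² = 147.41²; (x − 160.1)² + (y − 0.4)² = 130.56².
Subtracting the N_06 equation from the N_07 and N_08 equations removes the quadratic terms:
89.6 x + 370.0 y = -22462.12
139.8 x + 273.4 y = -12742.85
Solving the 2×2 system: x ≈ 52.4, y ≈ -73.4 km.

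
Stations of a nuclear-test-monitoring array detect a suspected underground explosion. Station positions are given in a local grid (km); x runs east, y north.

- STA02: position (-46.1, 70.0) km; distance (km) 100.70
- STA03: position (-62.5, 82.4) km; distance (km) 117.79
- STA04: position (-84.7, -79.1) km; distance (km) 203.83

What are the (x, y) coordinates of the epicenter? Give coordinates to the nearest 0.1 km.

Circle about each station: (x + 46.1)² + (y − 70.0)² = 100.70²; (x + 62.5)² + (y − 82.4)² = 117.79²; (x + 84.7)² + (y + 79.1)² = 203.83².
Subtracting pairs of circle equations eliminates x²+y² and gives linear equations (the radical axes):
-32.8 x + 24.8 y = -63.19
-77.2 x − 298.2 y = -25000.49
Solving the 2×2 system: x ≈ 54.6, y ≈ 69.7 km.

(54.6, 69.7)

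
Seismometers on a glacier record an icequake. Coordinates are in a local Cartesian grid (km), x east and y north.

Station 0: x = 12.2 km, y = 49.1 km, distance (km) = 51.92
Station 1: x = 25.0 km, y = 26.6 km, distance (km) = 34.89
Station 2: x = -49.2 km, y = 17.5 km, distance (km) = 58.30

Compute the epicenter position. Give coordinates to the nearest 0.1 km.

Circle about each station: (x − 12.2)² + (y − 49.1)² = 51.92²; (x − 25.0)² + (y − 26.6)² = 34.89²; (x + 49.2)² + (y − 17.5)² = 58.30².
Subtracting pairs of circle equations eliminates x²+y² and gives linear equations (the radical axes):
25.6 x − 45.0 y = 251.28
-122.8 x − 63.2 y = -535.96
Solving the 2×2 system: x ≈ 5.6, y ≈ -2.4 km.

(5.6, -2.4)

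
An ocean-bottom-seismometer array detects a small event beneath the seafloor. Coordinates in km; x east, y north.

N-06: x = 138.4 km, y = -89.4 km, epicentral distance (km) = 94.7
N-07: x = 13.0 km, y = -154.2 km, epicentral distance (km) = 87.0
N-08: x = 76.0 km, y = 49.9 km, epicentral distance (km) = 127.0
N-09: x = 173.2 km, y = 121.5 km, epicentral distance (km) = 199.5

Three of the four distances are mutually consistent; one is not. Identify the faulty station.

N-09

Solve using three stations at a time. Using N-06, N-07, N-08 (subtract circle equations pairwise → linear system) gives (x, y) ≈ (45.1, -73.3).
Distances from that point to each station vs reported:
  N-06: calculated 94.7 vs reported 94.7 → residual 0.0 km
  N-07: calculated 87.0 vs reported 87.0 → residual 0.0 km
  N-08: calculated 127.0 vs reported 127.0 → residual 0.0 km
  N-09: calculated 233.2 vs reported 199.5 → residual 33.7 km
N-06, N-07, N-08 are mutually consistent (residuals ≈ 0); N-09 is off by 33.7 km.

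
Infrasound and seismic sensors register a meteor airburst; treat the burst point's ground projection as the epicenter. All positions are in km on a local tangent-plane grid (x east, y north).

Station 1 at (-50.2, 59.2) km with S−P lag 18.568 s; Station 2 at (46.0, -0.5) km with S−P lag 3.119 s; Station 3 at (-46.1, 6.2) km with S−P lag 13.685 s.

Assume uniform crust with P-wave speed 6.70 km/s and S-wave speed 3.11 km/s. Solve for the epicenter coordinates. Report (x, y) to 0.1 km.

31.4 km east, -11.2 km north

Distance from S−P lag: d = Δt · v_P v_S / (v_P − v_S) = Δt · (6.70·3.11)/(6.70−3.11) ≈ 5.8042·Δt.
So d_Station 1 = 107.77, d_Station 2 = 18.10, d_Station 3 = 79.43 km.
Circle about each station: (x + 50.2)² + (y − 59.2)² = 107.77²; (x − 46.0)² + (y + 0.5)² = 18.10²; (x + 46.1)² + (y − 6.2)² = 79.43².
Subtracting pairs of circle equations eliminates x²+y² and gives linear equations (the radical axes):
192.4 x − 119.4 y = 7378.33
8.2 x − 106.0 y = 1444.22
Solving the 2×2 system: x ≈ 31.4, y ≈ -11.2 km.
Check against Station 1 (with the unrounded x, y): √((x + 50.2)²+(y − 59.2)²) = 107.77 ≈ 107.77 km. ✓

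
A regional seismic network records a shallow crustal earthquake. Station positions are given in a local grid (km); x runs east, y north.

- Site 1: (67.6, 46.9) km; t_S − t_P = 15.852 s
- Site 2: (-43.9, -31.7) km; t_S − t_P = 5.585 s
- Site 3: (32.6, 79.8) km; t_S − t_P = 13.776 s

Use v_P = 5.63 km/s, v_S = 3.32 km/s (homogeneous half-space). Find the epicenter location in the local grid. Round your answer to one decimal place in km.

(-55.8, 11.9)

Distance from S−P lag: d = Δt · v_P v_S / (v_P − v_S) = Δt · (5.63·3.32)/(5.63−3.32) ≈ 8.0916·Δt.
So d_Site 1 = 128.27, d_Site 2 = 45.19, d_Site 3 = 111.47 km.
Circle about each station: (x − 67.6)² + (y − 46.9)² = 128.27²; (x + 43.9)² + (y + 31.7)² = 45.19²; (x − 32.6)² + (y − 79.8)² = 111.47².
Subtracting pairs of circle equations eliminates x²+y² and gives linear equations (the radical axes):
-223.0 x − 157.2 y = 10573.79
-70.0 x + 65.8 y = 4689.06
Solving the 2×2 system: x ≈ -55.8, y ≈ 11.9 km.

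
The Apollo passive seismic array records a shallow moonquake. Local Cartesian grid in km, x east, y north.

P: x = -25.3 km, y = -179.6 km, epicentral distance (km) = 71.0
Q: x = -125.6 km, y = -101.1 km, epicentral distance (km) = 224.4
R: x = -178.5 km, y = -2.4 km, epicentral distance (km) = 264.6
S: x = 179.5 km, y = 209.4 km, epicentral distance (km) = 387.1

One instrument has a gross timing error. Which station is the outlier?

Solve using three stations at a time. Using P, R, S (subtract circle equations pairwise → linear system) gives (x, y) ≈ (40.0, -151.7).
Distances from that point to each station vs reported:
  P: calculated 71.0 vs reported 71.0 → residual 0.0 km
  Q: calculated 173.1 vs reported 224.4 → residual 51.3 km
  R: calculated 264.6 vs reported 264.6 → residual 0.0 km
  S: calculated 387.1 vs reported 387.1 → residual 0.0 km
P, R, S are mutually consistent (residuals ≈ 0); Q is off by 51.3 km.

Q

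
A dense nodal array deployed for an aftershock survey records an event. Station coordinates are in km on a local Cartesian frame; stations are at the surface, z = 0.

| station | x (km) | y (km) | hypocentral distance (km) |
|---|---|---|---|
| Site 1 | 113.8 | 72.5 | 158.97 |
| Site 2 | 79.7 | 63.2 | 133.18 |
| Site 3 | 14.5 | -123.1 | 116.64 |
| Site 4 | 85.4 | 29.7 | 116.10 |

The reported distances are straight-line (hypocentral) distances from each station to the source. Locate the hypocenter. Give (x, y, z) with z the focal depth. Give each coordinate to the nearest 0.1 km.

(12.7, -29.0, 68.9)

Each station gives a sphere (x−x_i)² + (y−y_i)² + z² = d_i² (stations at z=0).
Subtracting the Site 1 sphere from Site 2 and Site 3: z² cancels, leaving linear equations in x and y:
-68.2 x − 18.6 y = -325.81
-198.6 x − 391.2 y = 8823.74
Solving: x ≈ 12.685, y ≈ -28.995 km (keep extra digits for the depth step; rounded: 12.7, -29.0).
Then from the Site 1 sphere: z² = 158.97² − (x − 113.8)² − (y − 72.5)² with x = 12.685, y = -28.995, so z ≈ 68.891 ≈ 68.9 km.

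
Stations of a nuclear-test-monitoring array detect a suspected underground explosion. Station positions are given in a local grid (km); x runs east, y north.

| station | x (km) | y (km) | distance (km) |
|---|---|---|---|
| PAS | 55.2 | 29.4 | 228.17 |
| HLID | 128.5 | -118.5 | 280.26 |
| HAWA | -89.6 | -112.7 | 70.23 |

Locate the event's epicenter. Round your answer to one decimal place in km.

(-148.2, -74.0)

Circle about each station: (x − 55.2)² + (y − 29.4)² = 228.17²; (x − 128.5)² + (y + 118.5)² = 280.26²; (x + 89.6)² + (y + 112.7)² = 70.23².
Subtracting pairs of circle equations eliminates x²+y² and gives linear equations (the radical axes):
146.6 x − 295.8 y = 158.98
-289.6 x − 284.2 y = 63947.35
Solving the 2×2 system: x ≈ -148.2, y ≈ -74.0 km.
Check against PAS (with the unrounded x, y): √((x − 55.2)²+(y − 29.4)²) = 228.17 ≈ 228.17 km. ✓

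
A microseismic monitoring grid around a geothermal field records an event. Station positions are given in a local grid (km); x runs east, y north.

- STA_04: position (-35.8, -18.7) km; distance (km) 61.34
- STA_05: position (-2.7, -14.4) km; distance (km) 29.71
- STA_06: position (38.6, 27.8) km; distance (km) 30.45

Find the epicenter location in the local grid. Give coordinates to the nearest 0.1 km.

Circle about each station: (x + 35.8)² + (y + 18.7)² = 61.34²; (x + 2.7)² + (y + 14.4)² = 29.71²; (x − 38.6)² + (y − 27.8)² = 30.45².
Subtracting pairs of circle equations eliminates x²+y² and gives linear equations (the radical axes):
66.2 x + 8.6 y = 1463.23
148.8 x + 93.0 y = 3466.86
Solving the 2×2 system: x ≈ 21.8, y ≈ 2.4 km.

(21.8, 2.4)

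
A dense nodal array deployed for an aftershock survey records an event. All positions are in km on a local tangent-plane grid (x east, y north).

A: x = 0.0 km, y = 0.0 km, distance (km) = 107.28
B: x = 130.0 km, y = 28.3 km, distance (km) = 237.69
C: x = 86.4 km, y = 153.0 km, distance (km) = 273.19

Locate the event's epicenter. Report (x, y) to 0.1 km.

-93.5 km east, -52.6 km north

Circle about each station: x² + y² = 107.28²; (x − 130.0)² + (y − 28.3)² = 237.69²; (x − 86.4)² + (y − 153.0)² = 273.19².
Subtracting the A equation from the B and C equations removes the quadratic terms:
260.0 x + 56.6 y = -27286.65
172.8 x + 306.0 y = -32249.82
Solving the 2×2 system: x ≈ -93.5, y ≈ -52.6 km.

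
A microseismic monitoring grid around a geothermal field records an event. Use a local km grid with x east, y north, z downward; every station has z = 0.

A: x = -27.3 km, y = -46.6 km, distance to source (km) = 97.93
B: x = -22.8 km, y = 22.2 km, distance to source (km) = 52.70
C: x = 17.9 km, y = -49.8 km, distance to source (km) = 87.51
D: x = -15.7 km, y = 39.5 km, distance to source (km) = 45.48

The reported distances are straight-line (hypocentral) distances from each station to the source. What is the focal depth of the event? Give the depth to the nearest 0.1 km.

Each station gives a sphere (x−x_i)² + (y−y_i)² + z² = d_i² (stations at z=0).
Subtracting the A sphere from B and C: z² cancels, leaving linear equations in x and y:
9.0 x + 137.6 y = 4908.82
90.4 x − 6.4 y = 1815.88
Solving: x ≈ 22.509, y ≈ 34.202 km (keep extra digits for the depth step; rounded: 22.5, 34.2).
Then from the A sphere: z² = 97.93² − (x + 27.3)² − (y + 46.6)² with x = 22.509, y = 34.202, so z ≈ 24.091 ≈ 24.1 km.

z ≈ 24.1 km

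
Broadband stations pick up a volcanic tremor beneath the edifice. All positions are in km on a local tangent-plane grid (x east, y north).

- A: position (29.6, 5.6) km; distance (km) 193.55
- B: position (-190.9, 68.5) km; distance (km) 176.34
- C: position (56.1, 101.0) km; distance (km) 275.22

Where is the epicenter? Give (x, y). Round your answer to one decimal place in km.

Circle about each station: (x − 29.6)² + (y − 5.6)² = 193.55²; (x + 190.9)² + (y − 68.5)² = 176.34²; (x − 56.1)² + (y − 101.0)² = 275.22².
Subtracting the A equation from the B and C equations removes the quadratic terms:
-441.0 x + 125.8 y = 46593.35
53.0 x + 190.8 y = -25843.76
Solving the 2×2 system: x ≈ -133.7, y ≈ -98.3 km.

(-133.7, -98.3)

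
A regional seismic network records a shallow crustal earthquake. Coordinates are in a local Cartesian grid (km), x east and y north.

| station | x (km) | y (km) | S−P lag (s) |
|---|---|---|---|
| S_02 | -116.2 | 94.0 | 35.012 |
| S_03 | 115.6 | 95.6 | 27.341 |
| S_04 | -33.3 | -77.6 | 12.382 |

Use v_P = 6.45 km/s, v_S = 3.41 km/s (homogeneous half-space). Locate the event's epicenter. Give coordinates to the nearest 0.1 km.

Distance from S−P lag: d = Δt · v_P v_S / (v_P − v_S) = Δt · (6.45·3.41)/(6.45−3.41) ≈ 7.2350·Δt.
So d_S_02 = 253.31, d_S_03 = 197.81, d_S_04 = 89.58 km.
Circle about each station: (x + 116.2)² + (y − 94.0)² = 253.31²; (x − 115.6)² + (y − 95.6)² = 197.81²; (x + 33.3)² + (y + 77.6)² = 89.58².
Subtracting the S_02 equation from the S_03 and S_04 equations removes the quadratic terms:
463.6 x + 3.2 y = 25201.44
165.8 x − 343.2 y = 40933.59
Solving the 2×2 system: x ≈ 55.0, y ≈ -92.7 km.

55.0 km east, -92.7 km north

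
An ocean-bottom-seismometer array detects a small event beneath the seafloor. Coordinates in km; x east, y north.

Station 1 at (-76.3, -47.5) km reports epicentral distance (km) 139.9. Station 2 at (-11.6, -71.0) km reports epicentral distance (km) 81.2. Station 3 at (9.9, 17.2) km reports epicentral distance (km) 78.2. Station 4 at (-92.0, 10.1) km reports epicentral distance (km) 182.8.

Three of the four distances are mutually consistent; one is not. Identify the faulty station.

Station 4

Solve using three stations at a time. Using Station 1, Station 2, Station 3 (subtract circle equations pairwise → linear system) gives (x, y) ≈ (63.4, -39.8).
Distances from that point to each station vs reported:
  Station 1: calculated 139.9 vs reported 139.9 → residual 0.0 km
  Station 2: calculated 81.2 vs reported 81.2 → residual 0.0 km
  Station 3: calculated 78.2 vs reported 78.2 → residual 0.0 km
  Station 4: calculated 163.2 vs reported 182.8 → residual 19.6 km
Station 1, Station 2, Station 3 are mutually consistent (residuals ≈ 0); Station 4 is off by 19.6 km.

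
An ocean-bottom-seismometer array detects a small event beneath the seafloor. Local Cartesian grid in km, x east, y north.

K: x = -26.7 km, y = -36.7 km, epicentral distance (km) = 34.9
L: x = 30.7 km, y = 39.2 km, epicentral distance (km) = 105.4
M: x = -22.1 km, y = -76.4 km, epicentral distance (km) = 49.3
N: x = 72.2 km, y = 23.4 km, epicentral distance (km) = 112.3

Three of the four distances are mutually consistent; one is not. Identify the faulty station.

M

Solve using three stations at a time. Using K, L, N (subtract circle equations pairwise → linear system) gives (x, y) ≈ (-1.8, -61.0).
Distances from that point to each station vs reported:
  K: calculated 34.8 vs reported 34.9 → residual 0.1 km
  L: calculated 105.4 vs reported 105.4 → residual 0.0 km
  M: calculated 25.5 vs reported 49.3 → residual 23.8 km
  N: calculated 112.3 vs reported 112.3 → residual 0.0 km
K, L, N are mutually consistent (residuals ≈ 0); M is off by 23.8 km.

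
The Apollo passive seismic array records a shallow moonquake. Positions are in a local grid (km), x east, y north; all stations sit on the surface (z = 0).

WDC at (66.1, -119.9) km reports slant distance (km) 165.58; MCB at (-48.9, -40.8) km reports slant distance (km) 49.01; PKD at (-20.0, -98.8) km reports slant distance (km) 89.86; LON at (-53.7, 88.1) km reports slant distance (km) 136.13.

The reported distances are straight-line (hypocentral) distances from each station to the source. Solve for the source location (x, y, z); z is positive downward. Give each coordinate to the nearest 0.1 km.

Each station gives a sphere (x−x_i)² + (y−y_i)² + z² = d_i² (stations at z=0).
Subtracting the WDC sphere from MCB and PKD: z² cancels, leaving linear equations in x and y:
-230.0 x + 158.2 y = 10325.39
-172.2 x + 42.2 y = 10758.14
Solving: x ≈ -72.206, y ≈ -39.709 km (keep extra digits for the depth step; rounded: -72.2, -39.7).
Then from the WDC sphere: z² = 165.58² − (x − 66.1)² − (y + 119.9)² with x = -72.206, y = -39.709, so z ≈ 43.100 ≈ 43.1 km.

(-72.2, -39.7, 43.1)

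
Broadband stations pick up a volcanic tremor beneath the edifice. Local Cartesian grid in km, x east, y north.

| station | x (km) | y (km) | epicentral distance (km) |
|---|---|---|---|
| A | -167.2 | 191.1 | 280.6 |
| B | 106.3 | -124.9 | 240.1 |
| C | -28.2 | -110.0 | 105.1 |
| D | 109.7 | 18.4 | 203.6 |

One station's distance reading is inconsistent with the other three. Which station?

Solve using three stations at a time. Using A, B, C (subtract circle equations pairwise → linear system) gives (x, y) ≈ (-130.8, -87.2).
Distances from that point to each station vs reported:
  A: calculated 280.6 vs reported 280.6 → residual 0.0 km
  B: calculated 240.1 vs reported 240.1 → residual 0.0 km
  C: calculated 105.1 vs reported 105.1 → residual 0.0 km
  D: calculated 262.7 vs reported 203.6 → residual 59.1 km
A, B, C are mutually consistent (residuals ≈ 0); D is off by 59.1 km.

D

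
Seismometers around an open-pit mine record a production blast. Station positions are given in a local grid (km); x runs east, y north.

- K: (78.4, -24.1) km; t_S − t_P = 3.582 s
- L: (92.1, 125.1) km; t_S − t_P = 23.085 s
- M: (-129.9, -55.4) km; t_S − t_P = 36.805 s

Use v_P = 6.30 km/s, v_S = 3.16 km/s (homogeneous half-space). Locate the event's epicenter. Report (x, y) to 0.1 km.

Distance from S−P lag: d = Δt · v_P v_S / (v_P − v_S) = Δt · (6.30·3.16)/(6.30−3.16) ≈ 6.3401·Δt.
So d_K = 22.71, d_L = 146.36, d_M = 233.35 km.
Circle about each station: (x − 78.4)² + (y + 24.1)² = 22.71²; (x − 92.1)² + (y − 125.1)² = 146.36²; (x + 129.9)² + (y + 55.4)² = 233.35².
Subtracting the K equation from the L and M equations removes the quadratic terms:
27.4 x + 298.4 y = -3500.46
-416.6 x − 62.6 y = -40720.68
Solving the 2×2 system: x ≈ 100.9, y ≈ -21.0 km.

100.9 km east, -21.0 km north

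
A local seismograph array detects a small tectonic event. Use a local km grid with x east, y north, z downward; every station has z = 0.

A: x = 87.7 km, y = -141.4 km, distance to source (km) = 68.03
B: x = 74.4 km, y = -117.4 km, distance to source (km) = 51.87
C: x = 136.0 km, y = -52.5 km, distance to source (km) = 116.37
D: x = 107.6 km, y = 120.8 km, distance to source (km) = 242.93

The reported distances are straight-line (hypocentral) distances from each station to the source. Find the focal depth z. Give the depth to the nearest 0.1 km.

40.9 km

Each station gives a sphere (x−x_i)² + (y−y_i)² + z² = d_i² (stations at z=0).
Subtracting the A sphere from B and C: z² cancels, leaving linear equations in x and y:
-26.6 x + 48.0 y = -6429.55
96.6 x + 177.8 y = -15346.90
Solving: x ≈ 43.403, y ≈ -109.897 km (keep extra digits for the depth step; rounded: 43.4, -109.9).
Then from the A sphere: z² = 68.03² − (x − 87.7)² − (y + 141.4)² with x = 43.403, y = -109.897, so z ≈ 40.907 ≈ 40.9 km.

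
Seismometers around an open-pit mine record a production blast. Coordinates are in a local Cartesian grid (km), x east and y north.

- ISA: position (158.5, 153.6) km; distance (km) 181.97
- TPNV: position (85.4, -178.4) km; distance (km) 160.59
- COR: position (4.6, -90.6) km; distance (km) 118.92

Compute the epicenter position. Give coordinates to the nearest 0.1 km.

x ≈ 99.1 km, y ≈ -18.4 km

Circle about each station: (x − 158.5)² + (y − 153.6)² = 181.97²; (x − 85.4)² + (y + 178.4)² = 160.59²; (x − 4.6)² + (y + 90.6)² = 118.92².
Subtracting pairs of circle equations eliminates x²+y² and gives linear equations (the radical axes):
-146.2 x − 664.0 y = -2271.56
-307.8 x − 488.4 y = -21514.58
Solving the 2×2 system: x ≈ 99.1, y ≈ -18.4 km.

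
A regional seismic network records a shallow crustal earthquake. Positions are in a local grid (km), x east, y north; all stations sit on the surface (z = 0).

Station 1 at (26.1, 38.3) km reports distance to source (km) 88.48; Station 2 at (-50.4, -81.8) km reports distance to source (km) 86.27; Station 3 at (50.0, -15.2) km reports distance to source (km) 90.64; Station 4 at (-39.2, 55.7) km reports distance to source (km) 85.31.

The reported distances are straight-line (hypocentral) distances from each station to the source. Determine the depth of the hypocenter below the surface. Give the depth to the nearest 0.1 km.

Each station gives a sphere (x−x_i)² + (y−y_i)² + z² = d_i² (stations at z=0).
Subtracting the Station 1 sphere from Station 2 and Station 3: z² cancels, leaving linear equations in x and y:
-153.0 x − 240.2 y = 7469.50
47.8 x − 107.0 y = 196.04
Solving: x ≈ -27.005, y ≈ -13.896 km (keep extra digits for the depth step; rounded: -27.0, -13.9).
Then from the Station 1 sphere: z² = 88.48² − (x − 26.1)² − (y − 38.3)² with x = -27.005, y = -13.896, so z ≈ 47.793 ≈ 47.8 km.

z ≈ 47.8 km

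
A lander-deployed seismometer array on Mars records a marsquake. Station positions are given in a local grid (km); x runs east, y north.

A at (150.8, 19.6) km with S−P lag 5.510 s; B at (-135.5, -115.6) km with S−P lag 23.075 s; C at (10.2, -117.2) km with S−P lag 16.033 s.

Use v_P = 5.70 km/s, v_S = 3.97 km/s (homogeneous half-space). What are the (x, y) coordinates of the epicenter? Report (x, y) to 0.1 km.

Distance from S−P lag: d = Δt · v_P v_S / (v_P − v_S) = Δt · (5.70·3.97)/(5.70−3.97) ≈ 13.0803·Δt.
So d_A = 72.07, d_B = 301.83, d_C = 209.72 km.
Circle about each station: (x − 150.8)² + (y − 19.6)² = 72.07²; (x + 135.5)² + (y + 115.6)² = 301.83²; (x − 10.2)² + (y + 117.2)² = 209.72².
Subtracting the A equation from the B and C equations removes the quadratic terms:
-572.6 x − 270.4 y = -77308.45
-281.2 x − 273.6 y = -48073.31
Solving the 2×2 system: x ≈ 101.1, y ≈ 71.8 km.

101.1 km east, 71.8 km north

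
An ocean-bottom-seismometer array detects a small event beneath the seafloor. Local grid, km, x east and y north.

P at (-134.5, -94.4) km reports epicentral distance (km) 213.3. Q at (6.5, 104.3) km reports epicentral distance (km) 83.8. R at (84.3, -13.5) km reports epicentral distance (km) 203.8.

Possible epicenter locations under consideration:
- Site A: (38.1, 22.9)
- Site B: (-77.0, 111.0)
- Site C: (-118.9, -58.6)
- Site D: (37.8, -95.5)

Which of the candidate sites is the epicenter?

Site B

For each candidate, compare |candidate − station| to the reported distance:
Site A: residuals P 4.6, Q 3.5, R 145.0 → max 145.0 km
Site B: residuals P 0.0, Q 0.0, R 0.0 → max 0.0 km
Site C: residuals P 174.2, Q 121.8, R 4.3 → max 174.2 km
Site D: residuals P 41.0, Q 118.4, R 109.5 → max 118.4 km
Only Site B has all residuals ≈ 0.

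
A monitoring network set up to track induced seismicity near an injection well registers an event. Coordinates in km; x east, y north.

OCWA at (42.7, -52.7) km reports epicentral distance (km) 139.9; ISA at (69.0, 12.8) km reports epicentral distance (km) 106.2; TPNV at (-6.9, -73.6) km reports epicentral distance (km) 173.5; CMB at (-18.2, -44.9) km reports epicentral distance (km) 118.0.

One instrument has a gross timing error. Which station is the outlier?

Solve using three stations at a time. Using OCWA, ISA, CMB (subtract circle equations pairwise → linear system) gives (x, y) ≈ (-18.5, 73.2).
Distances from that point to each station vs reported:
  OCWA: calculated 140.0 vs reported 139.9 → residual 0.1 km
  ISA: calculated 106.3 vs reported 106.2 → residual 0.1 km
  TPNV: calculated 147.3 vs reported 173.5 → residual 26.2 km
  CMB: calculated 118.1 vs reported 118.0 → residual 0.1 km
OCWA, ISA, CMB are mutually consistent (residuals ≈ 0); TPNV is off by 26.2 km.

TPNV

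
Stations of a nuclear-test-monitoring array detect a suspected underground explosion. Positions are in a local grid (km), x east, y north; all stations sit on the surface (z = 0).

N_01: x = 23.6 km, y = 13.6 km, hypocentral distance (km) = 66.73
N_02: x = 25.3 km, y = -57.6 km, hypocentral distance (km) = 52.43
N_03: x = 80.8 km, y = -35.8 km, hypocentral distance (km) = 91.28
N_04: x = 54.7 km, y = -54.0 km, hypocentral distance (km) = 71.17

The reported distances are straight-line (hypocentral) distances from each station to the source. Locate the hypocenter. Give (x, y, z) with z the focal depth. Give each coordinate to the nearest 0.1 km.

Each station gives a sphere (x−x_i)² + (y−y_i)² + z² = d_i² (stations at z=0).
Subtracting the N_01 sphere from N_02 and N_03: z² cancels, leaving linear equations in x and y:
3.4 x − 142.4 y = 4919.92
114.4 x − 98.8 y = 3189.21
Solving: x ≈ -2.002, y ≈ -34.598 km (keep extra digits for the depth step; rounded: -2.0, -34.6).
Then from the N_01 sphere: z² = 66.73² − (x − 23.6)² − (y − 13.6)² with x = -2.002, y = -34.598, so z ≈ 38.398 ≈ 38.4 km.

x ≈ -2.0 km, y ≈ -34.6 km, depth ≈ 38.4 km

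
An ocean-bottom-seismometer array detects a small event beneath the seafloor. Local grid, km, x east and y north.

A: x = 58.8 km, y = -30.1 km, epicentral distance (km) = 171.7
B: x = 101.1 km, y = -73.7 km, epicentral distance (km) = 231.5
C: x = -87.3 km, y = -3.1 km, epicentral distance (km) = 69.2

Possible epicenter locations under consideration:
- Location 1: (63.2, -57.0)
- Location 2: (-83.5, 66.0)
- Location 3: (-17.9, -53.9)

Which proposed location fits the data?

Location 2

For each candidate, compare |candidate − station| to the reported distance:
Location 1: residuals A 144.4, B 190.1, C 90.7 → max 190.1 km
Location 2: residuals A 0.0, B 0.0, C 0.0 → max 0.0 km
Location 3: residuals A 91.4, B 110.9, C 16.8 → max 110.9 km
Only Location 2 has all residuals ≈ 0.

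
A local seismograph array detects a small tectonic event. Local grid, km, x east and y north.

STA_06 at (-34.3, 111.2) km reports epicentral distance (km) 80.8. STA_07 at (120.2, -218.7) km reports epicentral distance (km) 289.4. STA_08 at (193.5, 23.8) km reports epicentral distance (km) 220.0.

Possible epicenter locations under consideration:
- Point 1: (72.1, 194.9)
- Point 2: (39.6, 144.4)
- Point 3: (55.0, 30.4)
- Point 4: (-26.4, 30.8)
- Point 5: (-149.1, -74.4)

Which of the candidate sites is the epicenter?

For each candidate, compare |candidate − station| to the reported distance:
Point 1: residuals STA_06 54.6, STA_07 127.0, STA_08 10.2 → max 127.0 km
Point 2: residuals STA_06 0.2, STA_07 82.5, STA_08 24.5 → max 82.5 km
Point 3: residuals STA_06 39.6, STA_07 31.9, STA_08 81.3 → max 81.3 km
Point 4: residuals STA_06 0.0, STA_07 0.0, STA_08 0.0 → max 0.0 km
Point 5: residuals STA_06 137.4, STA_07 16.1, STA_08 136.4 → max 137.4 km
Only Point 4 has all residuals ≈ 0.

Point 4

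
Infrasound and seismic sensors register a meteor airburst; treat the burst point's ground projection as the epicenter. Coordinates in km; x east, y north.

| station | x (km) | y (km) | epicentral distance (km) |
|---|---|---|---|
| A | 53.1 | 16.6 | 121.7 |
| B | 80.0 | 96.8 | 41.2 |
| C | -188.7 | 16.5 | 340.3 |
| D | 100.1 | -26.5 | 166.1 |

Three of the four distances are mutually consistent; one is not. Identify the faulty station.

Solve using three stations at a time. Using A, B, D (subtract circle equations pairwise → linear system) gives (x, y) ≈ (70.8, 137.0).
Distances from that point to each station vs reported:
  A: calculated 121.7 vs reported 121.7 → residual 0.0 km
  B: calculated 41.2 vs reported 41.2 → residual 0.0 km
  C: calculated 286.2 vs reported 340.3 → residual 54.1 km
  D: calculated 166.1 vs reported 166.1 → residual 0.0 km
A, B, D are mutually consistent (residuals ≈ 0); C is off by 54.1 km.

C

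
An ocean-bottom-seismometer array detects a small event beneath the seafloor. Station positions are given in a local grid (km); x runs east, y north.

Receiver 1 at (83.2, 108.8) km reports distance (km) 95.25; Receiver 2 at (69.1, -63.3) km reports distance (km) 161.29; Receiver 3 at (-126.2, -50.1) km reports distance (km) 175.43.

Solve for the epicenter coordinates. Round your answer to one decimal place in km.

Circle about each station: (x − 83.2)² + (y − 108.8)² = 95.25²; (x − 69.1)² + (y + 63.3)² = 161.29²; (x + 126.2)² + (y + 50.1)² = 175.43².
Subtracting pairs of circle equations eliminates x²+y² and gives linear equations (the radical axes):
-28.2 x − 344.2 y = -26919.88
-418.8 x − 317.8 y = -22026.35
Solving the 2×2 system: x ≈ -7.2, y ≈ 78.8 km.
Check against Receiver 1 (with the unrounded x, y): √((x − 83.2)²+(y − 108.8)²) = 95.25 ≈ 95.25 km. ✓

(-7.2, 78.8)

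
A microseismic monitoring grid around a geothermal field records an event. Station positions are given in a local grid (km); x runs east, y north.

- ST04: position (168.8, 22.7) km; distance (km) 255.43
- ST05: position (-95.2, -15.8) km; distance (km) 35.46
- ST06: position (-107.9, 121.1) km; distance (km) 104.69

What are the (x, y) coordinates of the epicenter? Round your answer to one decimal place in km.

(-86.6, 18.6)

Circle about each station: (x − 168.8)² + (y − 22.7)² = 255.43²; (x + 95.2)² + (y + 15.8)² = 35.46²; (x + 107.9)² + (y − 121.1)² = 104.69².
Subtracting the ST04 equation from the ST05 and ST06 equations removes the quadratic terms:
-528.0 x − 77.0 y = 44291.02
-553.4 x + 196.8 y = 51583.38
Solving the 2×2 system: x ≈ -86.6, y ≈ 18.6 km.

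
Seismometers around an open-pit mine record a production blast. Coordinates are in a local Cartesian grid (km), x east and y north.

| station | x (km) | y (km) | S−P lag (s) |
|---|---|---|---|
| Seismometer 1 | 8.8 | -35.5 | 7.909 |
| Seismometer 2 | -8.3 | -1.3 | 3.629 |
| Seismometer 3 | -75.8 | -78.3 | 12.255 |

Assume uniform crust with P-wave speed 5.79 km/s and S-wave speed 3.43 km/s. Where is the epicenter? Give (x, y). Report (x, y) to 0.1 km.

(-33.6, 15.8)

Distance from S−P lag: d = Δt · v_P v_S / (v_P − v_S) = Δt · (5.79·3.43)/(5.79−3.43) ≈ 8.4151·Δt.
So d_Seismometer 1 = 66.56, d_Seismometer 2 = 30.54, d_Seismometer 3 = 103.13 km.
Circle about each station: (x − 8.8)² + (y + 35.5)² = 66.56²; (x + 8.3)² + (y + 1.3)² = 30.54²; (x + 75.8)² + (y + 78.3)² = 103.13².
Subtracting the Seismometer 1 equation from the Seismometer 2 and Seismometer 3 equations removes the quadratic terms:
-34.2 x + 68.4 y = 2230.43
-169.2 x − 85.6 y = 4333.28
Solving the 2×2 system: x ≈ -33.6, y ≈ 15.8 km.
Check against Seismometer 1 (with the unrounded x, y): √((x − 8.8)²+(y + 35.5)²) = 66.56 ≈ 66.56 km. ✓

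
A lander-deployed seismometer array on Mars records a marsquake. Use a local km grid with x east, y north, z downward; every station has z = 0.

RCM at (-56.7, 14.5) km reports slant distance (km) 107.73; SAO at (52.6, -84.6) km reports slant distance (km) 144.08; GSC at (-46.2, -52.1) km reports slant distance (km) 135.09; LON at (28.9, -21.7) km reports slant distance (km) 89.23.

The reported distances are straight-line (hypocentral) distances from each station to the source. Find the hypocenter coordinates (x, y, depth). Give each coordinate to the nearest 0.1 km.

(27.3, 43.5, 60.9)

Each station gives a sphere (x−x_i)² + (y−y_i)² + z² = d_i² (stations at z=0).
Subtracting the RCM sphere from SAO and GSC: z² cancels, leaving linear equations in x and y:
218.6 x − 198.2 y = -2654.51
21.0 x − 133.2 y = -5219.85
Solving: x ≈ 27.288, y ≈ 43.490 km (keep extra digits for the depth step; rounded: 27.3, 43.5).
Then from the RCM sphere: z² = 107.73² − (x + 56.7)² − (y − 14.5)² with x = 27.288, y = 43.490, so z ≈ 60.921 ≈ 60.9 km.
Check against LON (with the unrounded solution): distance 89.24 ≈ 89.23 km. ✓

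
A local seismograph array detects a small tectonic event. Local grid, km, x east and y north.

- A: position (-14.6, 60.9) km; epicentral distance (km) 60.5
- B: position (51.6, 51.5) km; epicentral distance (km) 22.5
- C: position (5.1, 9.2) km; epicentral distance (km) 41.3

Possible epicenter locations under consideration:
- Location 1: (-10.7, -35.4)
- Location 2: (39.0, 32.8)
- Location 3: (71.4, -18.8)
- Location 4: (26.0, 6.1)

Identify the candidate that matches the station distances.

For each candidate, compare |candidate − station| to the reported distance:
Location 1: residuals A 35.9, B 84.4, C 6.0 → max 84.4 km
Location 2: residuals A 0.0, B 0.0, C 0.0 → max 0.0 km
Location 3: residuals A 56.8, B 50.5, C 30.7 → max 56.8 km
Location 4: residuals A 7.7, B 29.6, C 20.2 → max 29.6 km
Only Location 2 has all residuals ≈ 0.

Location 2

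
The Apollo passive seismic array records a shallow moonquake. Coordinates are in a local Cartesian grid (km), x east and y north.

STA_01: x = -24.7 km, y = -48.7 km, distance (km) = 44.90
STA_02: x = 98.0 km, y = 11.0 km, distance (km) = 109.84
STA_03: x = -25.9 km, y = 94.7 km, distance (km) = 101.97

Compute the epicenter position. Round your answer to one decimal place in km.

Circle about each station: (x + 24.7)² + (y + 48.7)² = 44.90²; (x − 98.0)² + (y − 11.0)² = 109.84²; (x + 25.9)² + (y − 94.7)² = 101.97².
Subtracting the STA_01 equation from the STA_02 and STA_03 equations removes the quadratic terms:
245.4 x + 119.4 y = -3305.60
-2.4 x + 286.8 y = -1724.75
Solving the 2×2 system: x ≈ -10.5, y ≈ -6.1 km.

(-10.5, -6.1)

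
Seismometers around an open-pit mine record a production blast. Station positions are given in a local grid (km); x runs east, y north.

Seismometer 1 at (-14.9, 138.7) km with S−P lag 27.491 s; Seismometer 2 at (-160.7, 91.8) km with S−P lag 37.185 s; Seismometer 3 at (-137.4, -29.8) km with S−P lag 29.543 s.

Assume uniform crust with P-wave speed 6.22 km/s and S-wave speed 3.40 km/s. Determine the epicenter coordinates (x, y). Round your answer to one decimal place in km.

x ≈ 83.8 km, y ≈ -42.3 km

Distance from S−P lag: d = Δt · v_P v_S / (v_P − v_S) = Δt · (6.22·3.40)/(6.22−3.40) ≈ 7.4993·Δt.
So d_Seismometer 1 = 206.16, d_Seismometer 2 = 278.86, d_Seismometer 3 = 221.55 km.
Circle about each station: (x + 14.9)² + (y − 138.7)² = 206.16²; (x + 160.7)² + (y − 91.8)² = 278.86²; (x + 137.4)² + (y + 29.8)² = 221.55².
Subtracting pairs of circle equations eliminates x²+y² and gives linear equations (the radical axes):
-291.6 x − 93.8 y = -20468.92
-245.0 x − 337.0 y = -6275.36
Solving the 2×2 system: x ≈ 83.8, y ≈ -42.3 km.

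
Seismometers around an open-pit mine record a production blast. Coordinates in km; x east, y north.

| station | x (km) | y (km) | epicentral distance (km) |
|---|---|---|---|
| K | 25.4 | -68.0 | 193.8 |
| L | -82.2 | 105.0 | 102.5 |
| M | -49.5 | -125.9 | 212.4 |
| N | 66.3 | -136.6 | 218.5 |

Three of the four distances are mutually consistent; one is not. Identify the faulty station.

K

Solve using three stations at a time. Using L, M, N (subtract circle equations pairwise → linear system) gives (x, y) ≈ (16.2, 76.1).
Distances from that point to each station vs reported:
  K: calculated 144.4 vs reported 193.8 → residual 49.4 km
  L: calculated 102.6 vs reported 102.5 → residual 0.1 km
  M: calculated 212.4 vs reported 212.4 → residual 0.0 km
  N: calculated 218.5 vs reported 218.5 → residual 0.0 km
L, M, N are mutually consistent (residuals ≈ 0); K is off by 49.4 km.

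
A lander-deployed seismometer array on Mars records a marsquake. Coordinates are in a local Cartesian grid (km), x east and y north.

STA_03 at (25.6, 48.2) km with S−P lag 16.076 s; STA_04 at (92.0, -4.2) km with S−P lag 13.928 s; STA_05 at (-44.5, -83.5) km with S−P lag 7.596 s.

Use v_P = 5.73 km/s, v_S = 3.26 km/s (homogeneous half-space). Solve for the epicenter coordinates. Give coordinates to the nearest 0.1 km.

Distance from S−P lag: d = Δt · v_P v_S / (v_P − v_S) = Δt · (5.73·3.26)/(5.73−3.26) ≈ 7.5627·Δt.
So d_STA_03 = 121.58, d_STA_04 = 105.33, d_STA_05 = 57.45 km.
Circle about each station: (x − 25.6)² + (y − 48.2)² = 121.58²; (x − 92.0)² + (y + 4.2)² = 105.33²; (x + 44.5)² + (y + 83.5)² = 57.45².
Subtracting pairs of circle equations eliminates x²+y² and gives linear equations (the radical axes):
132.8 x − 104.8 y = 9190.33
-140.2 x − 263.4 y = 17455.09
Solving the 2×2 system: x ≈ 11.9, y ≈ -72.6 km.
Check against STA_03 (with the unrounded x, y): √((x − 25.6)²+(y − 48.2)²) = 121.58 ≈ 121.58 km. ✓

x ≈ 11.9 km, y ≈ -72.6 km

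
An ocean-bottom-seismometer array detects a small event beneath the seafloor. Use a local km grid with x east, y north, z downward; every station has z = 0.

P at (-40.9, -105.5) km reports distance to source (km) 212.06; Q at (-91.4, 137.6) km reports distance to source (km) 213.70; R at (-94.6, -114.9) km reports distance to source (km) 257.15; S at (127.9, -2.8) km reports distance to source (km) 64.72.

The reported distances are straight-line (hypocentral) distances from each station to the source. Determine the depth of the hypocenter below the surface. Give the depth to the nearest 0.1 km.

27.5 km

Each station gives a sphere (x−x_i)² + (y−y_i)² + z² = d_i² (stations at z=0).
Subtracting the P sphere from Q and R: z² cancels, leaving linear equations in x and y:
-101.0 x + 486.2 y = 13786.41
-107.4 x − 18.8 y = -11808.57
Solving: x ≈ 101.302, y ≈ 49.399 km (keep extra digits for the depth step; rounded: 101.3, 49.4).
Then from the P sphere: z² = 212.06² − (x + 40.9)² − (y + 105.5)² with x = 101.302, y = 49.399, so z ≈ 27.465 ≈ 27.5 km.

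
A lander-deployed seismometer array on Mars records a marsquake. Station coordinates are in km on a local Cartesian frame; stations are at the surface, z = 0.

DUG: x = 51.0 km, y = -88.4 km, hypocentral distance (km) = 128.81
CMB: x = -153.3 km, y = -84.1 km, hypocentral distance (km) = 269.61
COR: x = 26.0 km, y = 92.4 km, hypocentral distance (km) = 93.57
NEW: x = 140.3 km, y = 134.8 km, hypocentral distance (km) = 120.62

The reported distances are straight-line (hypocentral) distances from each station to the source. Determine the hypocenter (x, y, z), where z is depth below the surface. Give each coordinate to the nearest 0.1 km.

x ≈ 88.6 km, y ≈ 30.6 km, depth ≈ 31.9 km

Each station gives a sphere (x−x_i)² + (y−y_i)² + z² = d_i² (stations at z=0).
Subtracting the DUG sphere from CMB and COR: z² cancels, leaving linear equations in x and y:
-408.6 x + 8.6 y = -35939.40
-50.0 x + 361.6 y = 6634.87
Solving: x ≈ 88.601, y ≈ 30.600 km (keep extra digits for the depth step; rounded: 88.6, 30.6).
Then from the DUG sphere: z² = 128.81² − (x − 51.0)² − (y + 88.4)² with x = 88.601, y = 30.600, so z ≈ 31.893 ≈ 31.9 km.
Check against NEW (with the unrounded solution): distance 120.61 ≈ 120.62 km. ✓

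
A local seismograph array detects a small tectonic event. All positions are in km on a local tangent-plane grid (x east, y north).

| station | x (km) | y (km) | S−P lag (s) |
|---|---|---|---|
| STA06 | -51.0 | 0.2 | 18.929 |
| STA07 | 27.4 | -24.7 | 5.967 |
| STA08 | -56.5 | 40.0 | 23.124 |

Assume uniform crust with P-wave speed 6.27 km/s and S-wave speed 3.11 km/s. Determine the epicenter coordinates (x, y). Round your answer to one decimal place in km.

(54.8, -49.3)

Distance from S−P lag: d = Δt · v_P v_S / (v_P − v_S) = Δt · (6.27·3.11)/(6.27−3.11) ≈ 6.1708·Δt.
So d_STA06 = 116.81, d_STA07 = 36.82, d_STA08 = 142.69 km.
Circle about each station: (x + 51.0)² + (y − 0.2)² = 116.81²; (x − 27.4)² + (y + 24.7)² = 36.82²; (x + 56.5)² + (y − 40.0)² = 142.69².
Subtracting the STA06 equation from the STA07 and STA08 equations removes the quadratic terms:
156.8 x − 49.8 y = 11048.67
-11.0 x + 79.6 y = -4524.65
Solving the 2×2 system: x ≈ 54.8, y ≈ -49.3 km.
Check against STA06 (with the unrounded x, y): √((x + 51.0)²+(y − 0.2)²) = 116.81 ≈ 116.81 km. ✓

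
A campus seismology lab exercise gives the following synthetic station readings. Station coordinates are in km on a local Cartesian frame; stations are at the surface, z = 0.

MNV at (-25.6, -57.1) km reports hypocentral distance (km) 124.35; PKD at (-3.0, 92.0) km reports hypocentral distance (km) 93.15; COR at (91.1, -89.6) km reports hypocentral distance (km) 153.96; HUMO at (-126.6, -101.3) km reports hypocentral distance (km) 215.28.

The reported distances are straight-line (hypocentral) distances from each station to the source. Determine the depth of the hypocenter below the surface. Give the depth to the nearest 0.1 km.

Each station gives a sphere (x−x_i)² + (y−y_i)² + z² = d_i² (stations at z=0).
Subtracting the MNV sphere from PKD and COR: z² cancels, leaving linear equations in x and y:
45.2 x + 298.2 y = 11343.23
233.4 x − 65.0 y = 4170.84
Solving: x ≈ 27.311, y ≈ 33.899 km (keep extra digits for the depth step; rounded: 27.3, 33.9).
Then from the MNV sphere: z² = 124.35² − (x + 25.6)² − (y + 57.1)² with x = 27.311, y = 33.899, so z ≈ 66.201 ≈ 66.2 km.

z ≈ 66.2 km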